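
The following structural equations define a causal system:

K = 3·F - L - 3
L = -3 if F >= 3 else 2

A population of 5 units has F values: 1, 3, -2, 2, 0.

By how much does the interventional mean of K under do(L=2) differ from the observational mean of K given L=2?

1.65

Every unit gets L=2 under the intervention. K values become -2, 4, -11, 1, -5; E[K|do(L=2)] = -2.6.
Conditioning on L=2 selects the 4 unit(s) with F ∈ {1, -2, 2, 0}. Their K values: -2, -11, 1, -5. Mean = -4.25.
Difference = -2.6 − (-4.25) = 1.65.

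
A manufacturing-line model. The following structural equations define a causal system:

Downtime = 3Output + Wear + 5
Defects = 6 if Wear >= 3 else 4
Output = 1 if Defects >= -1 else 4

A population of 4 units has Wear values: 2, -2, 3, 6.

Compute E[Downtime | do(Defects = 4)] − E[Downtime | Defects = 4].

The intervention sets Defects=4 in all 4 units regardless of Wear. Recomputing Downtime per unit gives 10, 6, 11, 14; average 10.25.
Observing Defects=4 restricts to units where Defects's equation naturally yields 4: Wear ∈ {2, -2}. In that subpopulation Downtime = 10, 6, mean 8.
Difference = 10.25 − 8 = 2.25.

2.25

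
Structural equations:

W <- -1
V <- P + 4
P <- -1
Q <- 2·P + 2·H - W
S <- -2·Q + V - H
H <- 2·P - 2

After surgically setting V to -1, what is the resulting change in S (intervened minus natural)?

-4

The intervention breaks the incoming arrows to V: V <- P + 4 no longer applies, and V = -1.
H = 2·P - 2  [with P=-1]  = -4
Q = 2·P + 2·H - W  [with P=-1, H=-4, W=-1]  = -9
S = -2·Q + V - H  [with Q=-9, V=-1, H=-4]  = 21
Without intervention: H = 2·P - 2  [with P=-1]  = -4; Q = 2·P + 2·H - W  [with P=-1, H=-4, W=-1]  = -9; V = P + 4  [with P=-1]  = 3; S = -2·Q + V - H  [with Q=-9, V=3, H=-4]  = 25.
Change = 21 − 25 = -4.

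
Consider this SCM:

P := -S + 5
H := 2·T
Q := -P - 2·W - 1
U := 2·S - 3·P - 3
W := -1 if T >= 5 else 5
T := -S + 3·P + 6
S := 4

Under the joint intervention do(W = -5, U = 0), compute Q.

8

The joint intervention fixes W = -5, U = 0, removing each variable's own equation.
P = -S + 5  [with S=4]  = 1
Q = -P - 2·W - 1  [with P=1, W=-5]  = 8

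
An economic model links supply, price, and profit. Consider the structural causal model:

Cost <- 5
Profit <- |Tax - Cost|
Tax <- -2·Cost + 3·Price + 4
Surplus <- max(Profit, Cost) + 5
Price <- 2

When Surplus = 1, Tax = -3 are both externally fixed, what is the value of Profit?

Under do(Surplus = 1, Tax = -3), each intervened variable's structural equation is replaced by its fixed value.
Profit = |Tax - Cost|  [with Tax=-3, Cost=5]  = 8

8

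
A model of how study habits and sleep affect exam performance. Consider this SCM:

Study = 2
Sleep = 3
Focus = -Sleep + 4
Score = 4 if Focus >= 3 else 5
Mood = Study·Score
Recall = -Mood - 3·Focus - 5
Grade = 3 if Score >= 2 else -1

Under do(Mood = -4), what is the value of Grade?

3

Under do(Mood=-4), the mechanism Mood = Study·Score is discarded; Mood is fixed at -4.
Since Grade is not a descendant of the intervened variable, it is unaffected.
Focus = -Sleep + 4  [with Sleep=3]  = 1
Score = 4 if Focus >= 3 else 5  [with Focus=1]  = 5
Grade = 3 if Score >= 2 else -1  [with Score=5]  = 3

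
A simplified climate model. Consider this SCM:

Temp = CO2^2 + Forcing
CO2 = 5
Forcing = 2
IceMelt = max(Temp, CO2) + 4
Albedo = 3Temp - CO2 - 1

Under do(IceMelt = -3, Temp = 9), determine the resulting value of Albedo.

21

The joint intervention fixes IceMelt = -3, Temp = 9, removing each variable's own equation.
Albedo = 3Temp - CO2 - 1  [with Temp=9, CO2=5]  = 21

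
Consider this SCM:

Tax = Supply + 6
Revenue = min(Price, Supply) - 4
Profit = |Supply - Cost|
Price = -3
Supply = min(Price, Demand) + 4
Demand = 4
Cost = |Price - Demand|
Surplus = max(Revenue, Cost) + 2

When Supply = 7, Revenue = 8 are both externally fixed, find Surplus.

10

The joint intervention fixes Supply = 7, Revenue = 8, removing each variable's own equation.
Cost = |Price - Demand|  [with Price=-3, Demand=4]  = 7
Surplus = max(Revenue, Cost) + 2  [with Revenue=8, Cost=7]  = 10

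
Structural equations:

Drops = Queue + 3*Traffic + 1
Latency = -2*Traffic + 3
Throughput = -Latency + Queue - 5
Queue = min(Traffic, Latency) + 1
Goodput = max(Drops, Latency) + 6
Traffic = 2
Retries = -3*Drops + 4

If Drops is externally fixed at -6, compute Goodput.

The intervention breaks the incoming arrows to Drops: Drops = Queue + 3*Traffic + 1 no longer applies, and Drops = -6.
Latency = -2*Traffic + 3  [with Traffic=2]  = -1
Goodput = max(Drops, Latency) + 6  [with Drops=-6, Latency=-1]  = 5

5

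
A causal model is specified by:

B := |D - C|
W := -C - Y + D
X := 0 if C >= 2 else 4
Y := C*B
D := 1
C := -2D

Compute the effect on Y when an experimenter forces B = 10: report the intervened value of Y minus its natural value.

-14

The intervention breaks the incoming arrows to B: B := |D - C| no longer applies, and B = 10.
C = -2D  [with D=1]  = -2
Y = C*B  [with C=-2, B=10]  = -20
Without intervention: C = -2D  [with D=1]  = -2; B = |D - C|  [with D=1, C=-2]  = 3; Y = C*B  [with C=-2, B=3]  = -6.
Change = -20 − (-6) = -14.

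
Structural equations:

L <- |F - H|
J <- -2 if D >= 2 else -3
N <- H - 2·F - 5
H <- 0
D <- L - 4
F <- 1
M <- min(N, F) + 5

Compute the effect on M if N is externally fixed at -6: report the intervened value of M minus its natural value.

1

do(N=-6) replaces the equation N <- H - 2·F - 5 with the constant N = -6.
M = min(N, F) + 5  [with N=-6, F=1]  = -1
Without intervention: N = H - 2·F - 5  [with H=0, F=1]  = -7; M = min(N, F) + 5  [with N=-7, F=1]  = -2.
Change = -1 − (-2) = 1.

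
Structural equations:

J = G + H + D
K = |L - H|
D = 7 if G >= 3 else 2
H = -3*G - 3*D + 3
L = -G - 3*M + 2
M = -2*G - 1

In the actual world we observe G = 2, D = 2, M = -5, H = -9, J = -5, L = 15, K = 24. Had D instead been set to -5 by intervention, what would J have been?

9

do(D=-5) replaces the equation D = 7 if G >= 3 else 2 with the constant D = -5.
H = -3*G - 3*D + 3  [with G=2, D=-5]  = 12
J = G + H + D  [with G=2, H=12, D=-5]  = 9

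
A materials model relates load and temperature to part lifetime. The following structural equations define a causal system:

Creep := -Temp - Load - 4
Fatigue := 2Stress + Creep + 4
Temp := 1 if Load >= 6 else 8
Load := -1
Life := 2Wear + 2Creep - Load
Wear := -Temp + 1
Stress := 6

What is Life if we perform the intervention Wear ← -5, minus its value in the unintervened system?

4

Under do(Wear=-5), the mechanism Wear := -Temp + 1 is discarded; Wear is fixed at -5.
Temp = 1 if Load >= 6 else 8  [with Load=-1]  = 8
Creep = -Temp - Load - 4  [with Temp=8, Load=-1]  = -11
Life = 2Wear + 2Creep - Load  [with Wear=-5, Creep=-11, Load=-1]  = -31
Without intervention: Temp = 1 if Load >= 6 else 8  [with Load=-1]  = 8; Creep = -Temp - Load - 4  [with Temp=8, Load=-1]  = -11; Wear = -Temp + 1  [with Temp=8]  = -7; Life = 2Wear + 2Creep - Load  [with Wear=-7, Creep=-11, Load=-1]  = -35.
Change = -31 − (-35) = 4.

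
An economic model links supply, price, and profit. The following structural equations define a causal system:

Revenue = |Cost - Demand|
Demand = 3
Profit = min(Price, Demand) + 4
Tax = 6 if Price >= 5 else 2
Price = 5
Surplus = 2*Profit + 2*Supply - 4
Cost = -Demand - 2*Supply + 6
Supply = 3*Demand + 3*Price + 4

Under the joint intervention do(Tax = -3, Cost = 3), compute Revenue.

0

Setting Tax = -3, Cost = 3 by intervention discards those variables' equations.
Revenue = |Cost - Demand|  [with Cost=3, Demand=3]  = 0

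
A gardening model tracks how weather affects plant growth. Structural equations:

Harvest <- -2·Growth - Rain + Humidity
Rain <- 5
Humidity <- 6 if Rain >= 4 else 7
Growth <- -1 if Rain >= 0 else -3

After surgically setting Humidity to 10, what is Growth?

Under do(Humidity=10), the mechanism Humidity <- 6 if Rain >= 4 else 7 is discarded; Humidity is fixed at 10.
Since Growth is not a descendant of the intervened variable, it is unaffected.
Growth = -1 if Rain >= 0 else -3  [with Rain=5]  = -1

-1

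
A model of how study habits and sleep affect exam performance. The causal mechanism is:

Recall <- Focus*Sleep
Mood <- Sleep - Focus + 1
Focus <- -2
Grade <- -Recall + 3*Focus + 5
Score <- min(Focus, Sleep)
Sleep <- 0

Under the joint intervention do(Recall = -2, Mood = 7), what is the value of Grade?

1

Setting Recall = -2, Mood = 7 by intervention discards those variables' equations.
Grade = -Recall + 3*Focus + 5  [with Recall=-2, Focus=-2]  = 1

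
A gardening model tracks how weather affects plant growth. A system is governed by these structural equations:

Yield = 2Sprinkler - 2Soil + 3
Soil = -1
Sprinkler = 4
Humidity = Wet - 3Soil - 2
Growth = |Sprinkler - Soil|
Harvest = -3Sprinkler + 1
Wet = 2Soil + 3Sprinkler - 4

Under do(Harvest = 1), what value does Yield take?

Intervening sets Harvest = 1 and removes its equation (Harvest = -3Sprinkler + 1).
Since Yield is not a descendant of the intervened variable, it is unaffected.
Yield = 2Sprinkler - 2Soil + 3  [with Sprinkler=4, Soil=-1]  = 13

13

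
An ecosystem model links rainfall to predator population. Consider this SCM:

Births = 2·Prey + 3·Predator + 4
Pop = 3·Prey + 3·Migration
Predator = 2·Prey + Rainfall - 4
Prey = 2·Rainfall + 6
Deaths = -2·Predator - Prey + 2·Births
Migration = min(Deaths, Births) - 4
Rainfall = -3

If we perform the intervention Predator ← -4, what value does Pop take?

-36

The intervention breaks the incoming arrows to Predator: Predator = 2·Prey + Rainfall - 4 no longer applies, and Predator = -4.
Prey = 2·Rainfall + 6  [with Rainfall=-3]  = 0
Births = 2·Prey + 3·Predator + 4  [with Prey=0, Predator=-4]  = -8
Deaths = -2·Predator - Prey + 2·Births  [with Predator=-4, Prey=0, Births=-8]  = -8
Migration = min(Deaths, Births) - 4  [with Deaths=-8, Births=-8]  = -12
Pop = 3·Prey + 3·Migration  [with Prey=0, Migration=-12]  = -36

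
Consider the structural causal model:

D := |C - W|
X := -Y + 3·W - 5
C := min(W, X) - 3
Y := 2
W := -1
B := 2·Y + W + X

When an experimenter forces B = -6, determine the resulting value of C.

Intervening sets B = -6 and removes its equation (B := 2·Y + W + X).
No directed path runs from B to C, so C keeps its natural value.
X = -Y + 3·W - 5  [with Y=2, W=-1]  = -10
C = min(W, X) - 3  [with W=-1, X=-10]  = -13

-13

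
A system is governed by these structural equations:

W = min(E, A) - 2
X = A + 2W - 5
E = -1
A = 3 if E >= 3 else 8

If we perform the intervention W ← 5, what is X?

The intervention breaks the incoming arrows to W: W = min(E, A) - 2 no longer applies, and W = 5.
A = 3 if E >= 3 else 8  [with E=-1]  = 8
X = A + 2W - 5  [with A=8, W=5]  = 13

13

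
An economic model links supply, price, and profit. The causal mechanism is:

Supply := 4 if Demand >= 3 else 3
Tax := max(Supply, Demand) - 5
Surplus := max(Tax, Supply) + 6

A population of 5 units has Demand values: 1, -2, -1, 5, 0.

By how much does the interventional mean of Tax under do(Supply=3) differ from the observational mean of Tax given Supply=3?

The intervention sets Supply=3 in all 5 units regardless of Demand. Recomputing Tax per unit gives -2, -2, -2, 0, -2; average -1.6.
Conditioning on Supply=3 selects the 4 unit(s) with Demand ∈ {1, -2, -1, 0}. Their Tax values: -2, -2, -2, -2. Mean = -2.
Difference = -1.6 − (-2) = 0.4.

0.4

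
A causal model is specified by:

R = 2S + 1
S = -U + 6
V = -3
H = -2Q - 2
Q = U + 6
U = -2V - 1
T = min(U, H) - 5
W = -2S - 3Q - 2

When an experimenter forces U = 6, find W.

Under do(U=6), the mechanism U = -2V - 1 is discarded; U is fixed at 6.
Q = U + 6  [with U=6]  = 12
S = -U + 6  [with U=6]  = 0
W = -2S - 3Q - 2  [with S=0, Q=12]  = -38

-38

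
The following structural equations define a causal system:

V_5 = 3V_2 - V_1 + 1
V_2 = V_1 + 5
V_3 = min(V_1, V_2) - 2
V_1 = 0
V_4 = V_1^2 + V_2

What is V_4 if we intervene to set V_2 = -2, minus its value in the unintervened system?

-7

Under do(V_2=-2), the mechanism V_2 = V_1 + 5 is discarded; V_2 is fixed at -2.
V_4 = V_1^2 + V_2  [with V_1=0, V_2=-2]  = -2
Without intervention: V_2 = V_1 + 5  [with V_1=0]  = 5; V_4 = V_1^2 + V_2  [with V_1=0, V_2=5]  = 5.
Change = -2 − 5 = -7.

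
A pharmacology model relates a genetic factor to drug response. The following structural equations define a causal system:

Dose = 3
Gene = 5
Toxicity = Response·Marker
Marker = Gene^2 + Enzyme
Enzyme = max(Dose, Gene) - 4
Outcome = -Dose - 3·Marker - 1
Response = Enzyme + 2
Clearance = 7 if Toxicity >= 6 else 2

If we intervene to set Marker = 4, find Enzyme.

1

Under do(Marker=4), the mechanism Marker = Gene^2 + Enzyme is discarded; Marker is fixed at 4.
Since Enzyme is not a descendant of the intervened variable, it is unaffected.
Enzyme = max(Dose, Gene) - 4  [with Dose=3, Gene=5]  = 1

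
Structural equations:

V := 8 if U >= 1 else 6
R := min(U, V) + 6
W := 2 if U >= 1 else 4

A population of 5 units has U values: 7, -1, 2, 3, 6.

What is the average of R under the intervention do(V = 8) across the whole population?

9.4

Under do(V=8), V's equation is replaced by V=8 for every unit. Per-unit R: 13, 5, 8, 9, 12. Mean = 9.4.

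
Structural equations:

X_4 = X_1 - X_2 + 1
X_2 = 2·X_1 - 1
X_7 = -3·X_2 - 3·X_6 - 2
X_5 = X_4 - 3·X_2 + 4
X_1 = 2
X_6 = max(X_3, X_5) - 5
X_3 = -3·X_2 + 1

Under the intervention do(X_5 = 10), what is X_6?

5

The intervention breaks the incoming arrows to X_5: X_5 = X_4 - 3·X_2 + 4 no longer applies, and X_5 = 10.
X_2 = 2·X_1 - 1  [with X_1=2]  = 3
X_3 = -3·X_2 + 1  [with X_2=3]  = -8
X_6 = max(X_3, X_5) - 5  [with X_3=-8, X_5=10]  = 5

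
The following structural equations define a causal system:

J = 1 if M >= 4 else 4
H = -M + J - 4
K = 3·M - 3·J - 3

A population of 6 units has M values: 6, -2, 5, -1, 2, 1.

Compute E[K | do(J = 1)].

-0.5

The intervention sets J=1 in all 6 units regardless of M. Recomputing K per unit gives 12, -12, 9, -9, 0, -3; average -0.5.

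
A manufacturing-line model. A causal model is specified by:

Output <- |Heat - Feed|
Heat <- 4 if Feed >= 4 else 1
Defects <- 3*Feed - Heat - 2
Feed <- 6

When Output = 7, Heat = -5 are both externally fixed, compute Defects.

Setting Output = 7, Heat = -5 by intervention discards those variables' equations.
Defects = 3*Feed - Heat - 2  [with Feed=6, Heat=-5]  = 21

21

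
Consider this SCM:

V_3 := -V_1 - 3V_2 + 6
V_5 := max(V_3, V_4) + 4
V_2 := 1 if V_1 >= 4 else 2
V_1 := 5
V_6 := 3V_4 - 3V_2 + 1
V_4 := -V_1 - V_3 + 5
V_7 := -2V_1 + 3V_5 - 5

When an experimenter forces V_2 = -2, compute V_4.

Under do(V_2=-2), the mechanism V_2 := 1 if V_1 >= 4 else 2 is discarded; V_2 is fixed at -2.
V_3 = -V_1 - 3V_2 + 6  [with V_1=5, V_2=-2]  = 7
V_4 = -V_1 - V_3 + 5  [with V_1=5, V_3=7]  = -7

-7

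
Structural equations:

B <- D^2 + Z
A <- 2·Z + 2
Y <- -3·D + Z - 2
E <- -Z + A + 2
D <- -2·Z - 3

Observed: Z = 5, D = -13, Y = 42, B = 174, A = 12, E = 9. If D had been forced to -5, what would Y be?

18

The intervention breaks the incoming arrows to D: D <- -2·Z - 3 no longer applies, and D = -5.
Y = -3·D + Z - 2  [with D=-5, Z=5]  = 18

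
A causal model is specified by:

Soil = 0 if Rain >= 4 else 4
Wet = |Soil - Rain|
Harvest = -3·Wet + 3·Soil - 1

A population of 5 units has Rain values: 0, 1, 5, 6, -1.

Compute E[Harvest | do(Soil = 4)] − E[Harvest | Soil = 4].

3

Under do(Soil=4), Soil's equation is replaced by Soil=4 for every unit. Per-unit Harvest: -1, 2, 8, 5, -4. Mean = 2.
E[Harvest|Soil=4] averages over only the 3 units with Soil=4 (Rain = 0, 1, -1): Harvest = -1, 2, -4, mean -1.
Difference = 2 − (-1) = 3.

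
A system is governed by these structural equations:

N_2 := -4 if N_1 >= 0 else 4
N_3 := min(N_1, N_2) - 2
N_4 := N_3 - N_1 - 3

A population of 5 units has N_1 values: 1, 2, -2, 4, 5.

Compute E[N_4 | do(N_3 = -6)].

-11

do(N_3=-6) breaks N_3's dependence on N_1. With N_3=-6 fixed, N_4 across the units is -10, -11, -7, -13, -14, mean -11.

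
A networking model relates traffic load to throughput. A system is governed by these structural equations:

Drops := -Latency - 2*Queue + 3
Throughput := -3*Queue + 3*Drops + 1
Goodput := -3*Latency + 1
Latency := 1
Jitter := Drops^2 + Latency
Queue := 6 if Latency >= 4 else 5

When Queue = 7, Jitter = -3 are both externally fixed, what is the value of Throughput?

-56

Setting Queue = 7, Jitter = -3 by intervention discards those variables' equations.
Drops = -Latency - 2*Queue + 3  [with Latency=1, Queue=7]  = -12
Throughput = -3*Queue + 3*Drops + 1  [with Queue=7, Drops=-12]  = -56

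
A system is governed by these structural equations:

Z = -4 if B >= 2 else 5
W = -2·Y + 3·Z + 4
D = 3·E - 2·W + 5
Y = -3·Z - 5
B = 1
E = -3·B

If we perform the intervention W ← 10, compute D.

-24

The intervention breaks the incoming arrows to W: W = -2·Y + 3·Z + 4 no longer applies, and W = 10.
E = -3·B  [with B=1]  = -3
D = 3·E - 2·W + 5  [with E=-3, W=10]  = -24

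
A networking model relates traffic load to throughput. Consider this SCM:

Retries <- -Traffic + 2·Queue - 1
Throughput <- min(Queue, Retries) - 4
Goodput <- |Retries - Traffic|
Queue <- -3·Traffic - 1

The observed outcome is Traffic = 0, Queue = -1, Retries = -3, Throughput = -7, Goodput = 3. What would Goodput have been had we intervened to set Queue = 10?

do(Queue=10) replaces the equation Queue <- -3·Traffic - 1 with the constant Queue = 10.
Retries = -Traffic + 2·Queue - 1  [with Traffic=0, Queue=10]  = 19
Goodput = |Retries - Traffic|  [with Retries=19, Traffic=0]  = 19

19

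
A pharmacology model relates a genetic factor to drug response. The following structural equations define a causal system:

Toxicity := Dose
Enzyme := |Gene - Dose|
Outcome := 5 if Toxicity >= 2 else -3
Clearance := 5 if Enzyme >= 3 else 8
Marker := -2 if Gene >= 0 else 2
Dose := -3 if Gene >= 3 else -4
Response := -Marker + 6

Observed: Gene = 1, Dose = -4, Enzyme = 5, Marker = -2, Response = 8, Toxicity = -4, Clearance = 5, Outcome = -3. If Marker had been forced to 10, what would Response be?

Intervening sets Marker = 10 and removes its equation (Marker := -2 if Gene >= 0 else 2).
Response = -Marker + 6  [with Marker=10]  = -4

-4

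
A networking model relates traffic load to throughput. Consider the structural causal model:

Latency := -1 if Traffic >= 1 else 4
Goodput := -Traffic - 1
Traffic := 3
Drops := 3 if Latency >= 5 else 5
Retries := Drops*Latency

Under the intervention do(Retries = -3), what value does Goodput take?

Intervening sets Retries = -3 and removes its equation (Retries := Drops*Latency).
No directed path runs from Retries to Goodput, so Goodput keeps its natural value.
Goodput = -Traffic - 1  [with Traffic=3]  = -4

-4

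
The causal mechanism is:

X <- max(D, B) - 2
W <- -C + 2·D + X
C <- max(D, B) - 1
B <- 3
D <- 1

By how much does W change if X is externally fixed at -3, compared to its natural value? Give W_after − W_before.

-4

Intervening sets X = -3 and removes its equation (X <- max(D, B) - 2).
C = max(D, B) - 1  [with D=1, B=3]  = 2
W = -C + 2·D + X  [with C=2, D=1, X=-3]  = -3
Without intervention: C = max(D, B) - 1  [with D=1, B=3]  = 2; X = max(D, B) - 2  [with D=1, B=3]  = 1; W = -C + 2·D + X  [with C=2, D=1, X=1]  = 1.
Change = -3 − 1 = -4.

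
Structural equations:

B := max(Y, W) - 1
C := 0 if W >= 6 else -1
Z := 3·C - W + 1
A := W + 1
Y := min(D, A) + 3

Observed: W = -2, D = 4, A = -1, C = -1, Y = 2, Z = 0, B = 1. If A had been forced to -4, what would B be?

-2

The intervention breaks the incoming arrows to A: A := W + 1 no longer applies, and A = -4.
Y = min(D, A) + 3  [with D=4, A=-4]  = -1
B = max(Y, W) - 1  [with Y=-1, W=-2]  = -2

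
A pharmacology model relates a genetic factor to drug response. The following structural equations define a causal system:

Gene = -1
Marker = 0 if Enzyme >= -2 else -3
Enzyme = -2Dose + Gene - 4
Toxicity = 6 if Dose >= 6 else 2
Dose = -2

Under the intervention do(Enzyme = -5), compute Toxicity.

2

do(Enzyme=-5) replaces the equation Enzyme = -2Dose + Gene - 4 with the constant Enzyme = -5.
Toxicity is not downstream of the intervention, so its value is determined by the original equations.
Toxicity = 6 if Dose >= 6 else 2  [with Dose=-2]  = 2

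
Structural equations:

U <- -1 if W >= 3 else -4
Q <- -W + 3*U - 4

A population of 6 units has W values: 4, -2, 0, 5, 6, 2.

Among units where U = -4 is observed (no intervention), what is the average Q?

E[Q|U=-4] averages over only the 3 units with U=-4 (W = -2, 0, 2): Q = -14, -16, -18, mean -16.

-16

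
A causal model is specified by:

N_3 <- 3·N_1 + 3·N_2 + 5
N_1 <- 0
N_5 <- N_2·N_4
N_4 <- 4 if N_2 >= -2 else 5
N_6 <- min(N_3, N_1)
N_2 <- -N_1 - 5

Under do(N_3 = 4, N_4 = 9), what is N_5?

Setting N_3 = 4, N_4 = 9 by intervention discards those variables' equations.
N_2 = -N_1 - 5  [with N_1=0]  = -5
N_5 = N_2·N_4  [with N_2=-5, N_4=9]  = -45

-45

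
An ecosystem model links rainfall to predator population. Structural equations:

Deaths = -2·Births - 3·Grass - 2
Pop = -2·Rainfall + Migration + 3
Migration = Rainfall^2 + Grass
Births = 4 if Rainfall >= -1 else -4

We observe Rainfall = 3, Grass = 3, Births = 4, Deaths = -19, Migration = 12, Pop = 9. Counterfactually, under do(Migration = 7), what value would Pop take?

4

The intervention breaks the incoming arrows to Migration: Migration = Rainfall^2 + Grass no longer applies, and Migration = 7.
Pop = -2·Rainfall + Migration + 3  [with Rainfall=3, Migration=7]  = 4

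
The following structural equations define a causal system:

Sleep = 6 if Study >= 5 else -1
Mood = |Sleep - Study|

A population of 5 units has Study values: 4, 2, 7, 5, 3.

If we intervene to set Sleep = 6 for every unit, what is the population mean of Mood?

The intervention sets Sleep=6 in all 5 units regardless of Study. Recomputing Mood per unit gives 2, 4, 1, 1, 3; average 2.2.

2.2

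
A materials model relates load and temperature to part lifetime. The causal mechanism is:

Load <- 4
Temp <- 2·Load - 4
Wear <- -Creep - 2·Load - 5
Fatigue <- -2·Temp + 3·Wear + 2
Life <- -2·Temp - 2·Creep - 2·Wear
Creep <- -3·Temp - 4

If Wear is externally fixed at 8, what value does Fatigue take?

18

Intervening sets Wear = 8 and removes its equation (Wear <- -Creep - 2·Load - 5).
Temp = 2·Load - 4  [with Load=4]  = 4
Fatigue = -2·Temp + 3·Wear + 2  [with Temp=4, Wear=8]  = 18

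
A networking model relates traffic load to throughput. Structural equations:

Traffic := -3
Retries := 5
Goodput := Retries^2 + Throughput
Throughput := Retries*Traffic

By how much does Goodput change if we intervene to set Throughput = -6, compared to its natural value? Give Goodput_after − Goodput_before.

9

The intervention breaks the incoming arrows to Throughput: Throughput := Retries*Traffic no longer applies, and Throughput = -6.
Goodput = Retries^2 + Throughput  [with Retries=5, Throughput=-6]  = 19
Without intervention: Throughput = Retries*Traffic  [with Retries=5, Traffic=-3]  = -15; Goodput = Retries^2 + Throughput  [with Retries=5, Throughput=-15]  = 10.
Change = 19 − 10 = 9.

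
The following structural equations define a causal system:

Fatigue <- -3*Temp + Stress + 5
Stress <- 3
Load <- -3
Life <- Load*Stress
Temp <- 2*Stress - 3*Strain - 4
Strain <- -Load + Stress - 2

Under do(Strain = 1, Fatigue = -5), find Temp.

-1

The joint intervention fixes Strain = 1, Fatigue = -5, removing each variable's own equation.
Temp = 2*Stress - 3*Strain - 4  [with Stress=3, Strain=1]  = -1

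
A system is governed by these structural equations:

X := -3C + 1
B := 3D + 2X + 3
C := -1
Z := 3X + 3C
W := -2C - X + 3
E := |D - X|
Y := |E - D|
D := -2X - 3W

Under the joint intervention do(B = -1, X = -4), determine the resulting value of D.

Setting B = -1, X = -4 by intervention discards those variables' equations.
W = -2C - X + 3  [with C=-1, X=-4]  = 9
D = -2X - 3W  [with X=-4, W=9]  = -19

-19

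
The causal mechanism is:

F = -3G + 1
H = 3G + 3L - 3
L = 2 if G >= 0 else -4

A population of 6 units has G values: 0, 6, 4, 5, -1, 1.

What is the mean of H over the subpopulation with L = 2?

12.6

Conditioning on L=2 selects the 5 unit(s) with G ∈ {0, 6, 4, 5, 1}. Their H values: 3, 21, 15, 18, 6. Mean = 12.6.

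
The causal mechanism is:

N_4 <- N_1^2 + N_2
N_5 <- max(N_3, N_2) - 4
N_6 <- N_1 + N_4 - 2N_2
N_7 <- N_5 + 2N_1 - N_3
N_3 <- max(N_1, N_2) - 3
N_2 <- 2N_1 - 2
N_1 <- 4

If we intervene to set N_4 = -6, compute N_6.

Under do(N_4=-6), the mechanism N_4 <- N_1^2 + N_2 is discarded; N_4 is fixed at -6.
N_2 = 2N_1 - 2  [with N_1=4]  = 6
N_6 = N_1 + N_4 - 2N_2  [with N_1=4, N_4=-6, N_2=6]  = -14

-14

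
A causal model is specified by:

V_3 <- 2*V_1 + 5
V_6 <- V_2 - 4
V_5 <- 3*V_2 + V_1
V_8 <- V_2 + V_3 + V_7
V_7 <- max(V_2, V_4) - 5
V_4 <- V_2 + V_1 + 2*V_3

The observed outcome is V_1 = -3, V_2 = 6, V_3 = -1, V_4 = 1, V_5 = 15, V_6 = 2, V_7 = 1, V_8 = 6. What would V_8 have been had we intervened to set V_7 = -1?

4

do(V_7=-1) replaces the equation V_7 <- max(V_2, V_4) - 5 with the constant V_7 = -1.
V_3 = 2*V_1 + 5  [with V_1=-3]  = -1
V_8 = V_2 + V_3 + V_7  [with V_2=6, V_3=-1, V_7=-1]  = 4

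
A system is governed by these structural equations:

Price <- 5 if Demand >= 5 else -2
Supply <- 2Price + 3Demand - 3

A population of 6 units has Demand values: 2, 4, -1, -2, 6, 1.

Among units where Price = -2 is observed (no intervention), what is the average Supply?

-4.6

E[Supply|Price=-2] averages over only the 5 units with Price=-2 (Demand = 2, 4, -1, -2, 1): Supply = -1, 5, -10, -13, -4, mean -4.6.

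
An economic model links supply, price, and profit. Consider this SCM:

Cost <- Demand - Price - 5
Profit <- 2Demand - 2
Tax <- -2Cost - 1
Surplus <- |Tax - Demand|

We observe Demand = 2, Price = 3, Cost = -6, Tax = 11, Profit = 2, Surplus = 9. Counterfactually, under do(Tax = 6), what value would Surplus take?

Under do(Tax=6), the mechanism Tax <- -2Cost - 1 is discarded; Tax is fixed at 6.
Surplus = |Tax - Demand|  [with Tax=6, Demand=2]  = 4

4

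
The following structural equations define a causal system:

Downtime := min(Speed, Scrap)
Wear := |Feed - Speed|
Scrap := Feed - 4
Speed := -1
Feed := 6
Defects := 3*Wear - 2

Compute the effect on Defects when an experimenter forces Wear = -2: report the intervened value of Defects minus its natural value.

The intervention breaks the incoming arrows to Wear: Wear := |Feed - Speed| no longer applies, and Wear = -2.
Defects = 3*Wear - 2  [with Wear=-2]  = -8
Without intervention: Wear = |Feed - Speed|  [with Feed=6, Speed=-1]  = 7; Defects = 3*Wear - 2  [with Wear=7]  = 19.
Change = -8 − 19 = -27.

-27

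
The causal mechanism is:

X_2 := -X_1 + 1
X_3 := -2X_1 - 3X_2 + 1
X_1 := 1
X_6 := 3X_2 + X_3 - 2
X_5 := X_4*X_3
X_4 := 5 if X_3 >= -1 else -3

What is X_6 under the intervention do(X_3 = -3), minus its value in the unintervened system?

The intervention breaks the incoming arrows to X_3: X_3 := -2X_1 - 3X_2 + 1 no longer applies, and X_3 = -3.
X_2 = -X_1 + 1  [with X_1=1]  = 0
X_6 = 3X_2 + X_3 - 2  [with X_2=0, X_3=-3]  = -5
Without intervention: X_2 = -X_1 + 1  [with X_1=1]  = 0; X_3 = -2X_1 - 3X_2 + 1  [with X_1=1, X_2=0]  = -1; X_6 = 3X_2 + X_3 - 2  [with X_2=0, X_3=-1]  = -3.
Change = -5 − (-3) = -2.

-2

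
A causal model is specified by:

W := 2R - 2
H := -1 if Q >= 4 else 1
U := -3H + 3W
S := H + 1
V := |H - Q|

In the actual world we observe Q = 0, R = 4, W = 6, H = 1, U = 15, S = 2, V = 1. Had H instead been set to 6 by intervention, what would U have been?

0

Intervening sets H = 6 and removes its equation (H := -1 if Q >= 4 else 1).
W = 2R - 2  [with R=4]  = 6
U = -3H + 3W  [with H=6, W=6]  = 0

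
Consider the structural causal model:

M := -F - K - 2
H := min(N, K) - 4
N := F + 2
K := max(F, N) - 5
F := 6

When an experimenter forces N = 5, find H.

-3

Under do(N=5), the mechanism N := F + 2 is discarded; N is fixed at 5.
K = max(F, N) - 5  [with F=6, N=5]  = 1
H = min(N, K) - 4  [with N=5, K=1]  = -3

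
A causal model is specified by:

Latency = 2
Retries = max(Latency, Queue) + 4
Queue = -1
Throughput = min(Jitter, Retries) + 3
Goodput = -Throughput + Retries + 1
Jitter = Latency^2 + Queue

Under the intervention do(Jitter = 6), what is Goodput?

-2

Under do(Jitter=6), the mechanism Jitter = Latency^2 + Queue is discarded; Jitter is fixed at 6.
Retries = max(Latency, Queue) + 4  [with Latency=2, Queue=-1]  = 6
Throughput = min(Jitter, Retries) + 3  [with Jitter=6, Retries=6]  = 9
Goodput = -Throughput + Retries + 1  [with Throughput=9, Retries=6]  = -2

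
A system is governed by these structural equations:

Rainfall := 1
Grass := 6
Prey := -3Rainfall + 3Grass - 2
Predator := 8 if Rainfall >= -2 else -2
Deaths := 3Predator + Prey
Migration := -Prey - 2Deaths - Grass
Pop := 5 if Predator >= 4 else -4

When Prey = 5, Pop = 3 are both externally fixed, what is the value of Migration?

-69

Under do(Prey = 5, Pop = 3), each intervened variable's structural equation is replaced by its fixed value.
Predator = 8 if Rainfall >= -2 else -2  [with Rainfall=1]  = 8
Deaths = 3Predator + Prey  [with Predator=8, Prey=5]  = 29
Migration = -Prey - 2Deaths - Grass  [with Prey=5, Deaths=29, Grass=6]  = -69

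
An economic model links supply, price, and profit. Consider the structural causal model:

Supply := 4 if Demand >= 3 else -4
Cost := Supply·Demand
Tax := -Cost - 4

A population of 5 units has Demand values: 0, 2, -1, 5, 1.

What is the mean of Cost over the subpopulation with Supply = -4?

Observing Supply=-4 restricts to units where Supply's equation naturally yields -4: Demand ∈ {0, 2, -1, 1}. In that subpopulation Cost = 0, -8, 4, -4, mean -2.

-2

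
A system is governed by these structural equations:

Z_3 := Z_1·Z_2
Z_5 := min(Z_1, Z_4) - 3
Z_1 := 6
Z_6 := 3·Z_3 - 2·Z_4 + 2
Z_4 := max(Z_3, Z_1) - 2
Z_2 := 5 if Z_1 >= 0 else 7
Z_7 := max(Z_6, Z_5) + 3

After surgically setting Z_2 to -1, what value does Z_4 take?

Under do(Z_2=-1), the mechanism Z_2 := 5 if Z_1 >= 0 else 7 is discarded; Z_2 is fixed at -1.
Z_3 = Z_1·Z_2  [with Z_1=6, Z_2=-1]  = -6
Z_4 = max(Z_3, Z_1) - 2  [with Z_3=-6, Z_1=6]  = 4

4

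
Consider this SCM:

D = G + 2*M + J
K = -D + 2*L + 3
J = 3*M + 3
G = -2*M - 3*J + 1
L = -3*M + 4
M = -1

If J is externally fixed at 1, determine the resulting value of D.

do(J=1) replaces the equation J = 3*M + 3 with the constant J = 1.
G = -2*M - 3*J + 1  [with M=-1, J=1]  = 0
D = G + 2*M + J  [with G=0, M=-1, J=1]  = -1

-1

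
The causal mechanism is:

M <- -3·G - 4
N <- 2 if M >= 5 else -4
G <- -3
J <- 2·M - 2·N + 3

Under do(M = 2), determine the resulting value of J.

Under do(M=2), the mechanism M <- -3·G - 4 is discarded; M is fixed at 2.
N = 2 if M >= 5 else -4  [with M=2]  = -4
J = 2·M - 2·N + 3  [with M=2, N=-4]  = 15

15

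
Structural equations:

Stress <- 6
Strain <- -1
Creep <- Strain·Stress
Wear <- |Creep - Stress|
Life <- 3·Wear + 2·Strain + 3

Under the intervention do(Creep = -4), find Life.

do(Creep=-4) replaces the equation Creep <- Strain·Stress with the constant Creep = -4.
Wear = |Creep - Stress|  [with Creep=-4, Stress=6]  = 10
Life = 3·Wear + 2·Strain + 3  [with Wear=10, Strain=-1]  = 31

31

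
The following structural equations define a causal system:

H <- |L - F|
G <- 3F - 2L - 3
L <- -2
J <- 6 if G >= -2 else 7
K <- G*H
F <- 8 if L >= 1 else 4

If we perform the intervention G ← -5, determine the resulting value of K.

-30

Under do(G=-5), the mechanism G <- 3F - 2L - 3 is discarded; G is fixed at -5.
F = 8 if L >= 1 else 4  [with L=-2]  = 4
H = |L - F|  [with L=-2, F=4]  = 6
K = G*H  [with G=-5, H=6]  = -30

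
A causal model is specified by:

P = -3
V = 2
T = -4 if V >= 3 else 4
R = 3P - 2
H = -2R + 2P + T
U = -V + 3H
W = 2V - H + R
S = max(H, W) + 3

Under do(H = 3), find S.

do(H=3) replaces the equation H = -2R + 2P + T with the constant H = 3.
R = 3P - 2  [with P=-3]  = -11
W = 2V - H + R  [with V=2, H=3, R=-11]  = -10
S = max(H, W) + 3  [with H=3, W=-10]  = 6

6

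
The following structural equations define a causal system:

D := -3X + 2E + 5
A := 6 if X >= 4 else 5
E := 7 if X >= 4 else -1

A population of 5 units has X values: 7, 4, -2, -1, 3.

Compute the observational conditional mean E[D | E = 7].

2.5

Observing E=7 restricts to units where E's equation naturally yields 7: X ∈ {7, 4}. In that subpopulation D = -2, 7, mean 2.5.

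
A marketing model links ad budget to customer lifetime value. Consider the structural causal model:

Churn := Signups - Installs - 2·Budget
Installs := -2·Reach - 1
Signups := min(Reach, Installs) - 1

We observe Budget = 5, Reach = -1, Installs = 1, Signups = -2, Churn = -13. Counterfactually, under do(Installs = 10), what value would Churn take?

-22

do(Installs=10) replaces the equation Installs := -2·Reach - 1 with the constant Installs = 10.
Signups = min(Reach, Installs) - 1  [with Reach=-1, Installs=10]  = -2
Churn = Signups - Installs - 2·Budget  [with Signups=-2, Installs=10, Budget=5]  = -22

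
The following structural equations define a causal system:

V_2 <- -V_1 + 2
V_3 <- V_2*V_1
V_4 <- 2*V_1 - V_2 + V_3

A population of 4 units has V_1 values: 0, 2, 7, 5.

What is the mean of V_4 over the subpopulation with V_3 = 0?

Observing V_3=0 restricts to units where V_3's equation naturally yields 0: V_1 ∈ {0, 2}. In that subpopulation V_4 = -2, 4, mean 1.

1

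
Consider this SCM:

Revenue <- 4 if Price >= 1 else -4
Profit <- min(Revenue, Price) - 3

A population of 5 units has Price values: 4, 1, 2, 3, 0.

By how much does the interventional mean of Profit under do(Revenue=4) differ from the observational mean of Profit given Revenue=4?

-0.5

do(Revenue=4) breaks Revenue's dependence on Price. With Revenue=4 fixed, Profit across the units is 1, -2, -1, 0, -3, mean -1.
Observing Revenue=4 restricts to units where Revenue's equation naturally yields 4: Price ∈ {4, 1, 2, 3}. In that subpopulation Profit = 1, -2, -1, 0, mean -0.5.
Difference = -1 − (-0.5) = -0.5.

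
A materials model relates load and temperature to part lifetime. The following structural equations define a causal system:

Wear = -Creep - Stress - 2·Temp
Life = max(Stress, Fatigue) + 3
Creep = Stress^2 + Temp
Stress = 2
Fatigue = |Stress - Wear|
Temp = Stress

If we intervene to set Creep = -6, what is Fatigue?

2

do(Creep=-6) replaces the equation Creep = Stress^2 + Temp with the constant Creep = -6.
Temp = Stress  [with Stress=2]  = 2
Wear = -Creep - Stress - 2·Temp  [with Creep=-6, Stress=2, Temp=2]  = 0
Fatigue = |Stress - Wear|  [with Stress=2, Wear=0]  = 2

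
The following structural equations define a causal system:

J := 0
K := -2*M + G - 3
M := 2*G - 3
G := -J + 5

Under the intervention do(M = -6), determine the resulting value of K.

The intervention breaks the incoming arrows to M: M := 2*G - 3 no longer applies, and M = -6.
G = -J + 5  [with J=0]  = 5
K = -2*M + G - 3  [with M=-6, G=5]  = 14

14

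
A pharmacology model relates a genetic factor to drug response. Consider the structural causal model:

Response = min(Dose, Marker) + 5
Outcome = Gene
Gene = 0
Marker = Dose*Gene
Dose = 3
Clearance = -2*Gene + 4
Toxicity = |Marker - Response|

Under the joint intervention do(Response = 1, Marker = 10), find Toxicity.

The joint intervention fixes Response = 1, Marker = 10, removing each variable's own equation.
Toxicity = |Marker - Response|  [with Marker=10, Response=1]  = 9

9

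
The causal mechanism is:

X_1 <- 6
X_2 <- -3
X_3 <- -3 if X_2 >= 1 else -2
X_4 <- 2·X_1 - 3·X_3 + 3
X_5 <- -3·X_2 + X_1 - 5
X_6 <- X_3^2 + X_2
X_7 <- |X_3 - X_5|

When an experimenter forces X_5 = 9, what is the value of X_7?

Under do(X_5=9), the mechanism X_5 <- -3·X_2 + X_1 - 5 is discarded; X_5 is fixed at 9.
X_3 = -3 if X_2 >= 1 else -2  [with X_2=-3]  = -2
X_7 = |X_3 - X_5|  [with X_3=-2, X_5=9]  = 11

11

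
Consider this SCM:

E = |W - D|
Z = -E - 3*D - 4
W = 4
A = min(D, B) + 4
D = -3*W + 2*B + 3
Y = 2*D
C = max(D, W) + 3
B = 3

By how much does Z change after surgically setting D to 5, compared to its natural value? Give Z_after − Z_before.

-18

The intervention breaks the incoming arrows to D: D = -3*W + 2*B + 3 no longer applies, and D = 5.
E = |W - D|  [with W=4, D=5]  = 1
Z = -E - 3*D - 4  [with E=1, D=5]  = -20
Without intervention: D = -3*W + 2*B + 3  [with W=4, B=3]  = -3; E = |W - D|  [with W=4, D=-3]  = 7; Z = -E - 3*D - 4  [with E=7, D=-3]  = -2.
Change = -20 − (-2) = -18.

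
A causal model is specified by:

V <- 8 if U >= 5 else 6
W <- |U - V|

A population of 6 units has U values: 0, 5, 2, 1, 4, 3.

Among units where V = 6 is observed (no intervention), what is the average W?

4

Conditioning on V=6 selects the 5 unit(s) with U ∈ {0, 2, 1, 4, 3}. Their W values: 6, 4, 5, 2, 3. Mean = 4.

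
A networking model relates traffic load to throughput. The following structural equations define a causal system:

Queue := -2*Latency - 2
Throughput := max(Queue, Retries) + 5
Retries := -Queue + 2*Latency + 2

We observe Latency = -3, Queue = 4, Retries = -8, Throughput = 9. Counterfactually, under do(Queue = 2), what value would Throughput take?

7

Under do(Queue=2), the mechanism Queue := -2*Latency - 2 is discarded; Queue is fixed at 2.
Retries = -Queue + 2*Latency + 2  [with Queue=2, Latency=-3]  = -6
Throughput = max(Queue, Retries) + 5  [with Queue=2, Retries=-6]  = 7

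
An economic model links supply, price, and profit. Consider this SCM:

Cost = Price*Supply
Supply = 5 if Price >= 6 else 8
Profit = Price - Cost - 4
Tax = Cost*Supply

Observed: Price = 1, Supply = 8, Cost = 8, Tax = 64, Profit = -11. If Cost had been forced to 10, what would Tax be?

The intervention breaks the incoming arrows to Cost: Cost = Price*Supply no longer applies, and Cost = 10.
Supply = 5 if Price >= 6 else 8  [with Price=1]  = 8
Tax = Cost*Supply  [with Cost=10, Supply=8]  = 80

80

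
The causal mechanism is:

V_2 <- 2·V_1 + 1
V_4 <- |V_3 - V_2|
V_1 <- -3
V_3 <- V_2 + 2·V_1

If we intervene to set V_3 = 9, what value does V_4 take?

14

The intervention breaks the incoming arrows to V_3: V_3 <- V_2 + 2·V_1 no longer applies, and V_3 = 9.
V_2 = 2·V_1 + 1  [with V_1=-3]  = -5
V_4 = |V_3 - V_2|  [with V_3=9, V_2=-5]  = 14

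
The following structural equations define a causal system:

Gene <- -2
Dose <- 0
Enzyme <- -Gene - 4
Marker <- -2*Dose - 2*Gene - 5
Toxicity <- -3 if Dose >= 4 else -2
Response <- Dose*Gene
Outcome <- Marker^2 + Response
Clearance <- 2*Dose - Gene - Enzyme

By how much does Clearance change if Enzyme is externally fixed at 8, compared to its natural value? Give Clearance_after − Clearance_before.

The intervention breaks the incoming arrows to Enzyme: Enzyme <- -Gene - 4 no longer applies, and Enzyme = 8.
Clearance = 2*Dose - Gene - Enzyme  [with Dose=0, Gene=-2, Enzyme=8]  = -6
Without intervention: Enzyme = -Gene - 4  [with Gene=-2]  = -2; Clearance = 2*Dose - Gene - Enzyme  [with Dose=0, Gene=-2, Enzyme=-2]  = 4.
Change = -6 − 4 = -10.

-10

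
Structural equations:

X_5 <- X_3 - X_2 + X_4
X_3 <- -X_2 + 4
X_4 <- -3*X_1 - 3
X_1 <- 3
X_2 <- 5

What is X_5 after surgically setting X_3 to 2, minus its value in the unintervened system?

do(X_3=2) replaces the equation X_3 <- -X_2 + 4 with the constant X_3 = 2.
X_4 = -3*X_1 - 3  [with X_1=3]  = -12
X_5 = X_3 - X_2 + X_4  [with X_3=2, X_2=5, X_4=-12]  = -15
Without intervention: X_3 = -X_2 + 4  [with X_2=5]  = -1; X_4 = -3*X_1 - 3  [with X_1=3]  = -12; X_5 = X_3 - X_2 + X_4  [with X_3=-1, X_2=5, X_4=-12]  = -18.
Change = -15 − (-18) = 3.

3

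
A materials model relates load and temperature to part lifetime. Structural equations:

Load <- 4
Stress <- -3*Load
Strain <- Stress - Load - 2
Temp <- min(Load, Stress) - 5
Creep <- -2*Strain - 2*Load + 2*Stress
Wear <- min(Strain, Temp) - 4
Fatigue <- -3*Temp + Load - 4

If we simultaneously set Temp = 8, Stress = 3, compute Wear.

-7

The joint intervention fixes Temp = 8, Stress = 3, removing each variable's own equation.
Strain = Stress - Load - 2  [with Stress=3, Load=4]  = -3
Wear = min(Strain, Temp) - 4  [with Strain=-3, Temp=8]  = -7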